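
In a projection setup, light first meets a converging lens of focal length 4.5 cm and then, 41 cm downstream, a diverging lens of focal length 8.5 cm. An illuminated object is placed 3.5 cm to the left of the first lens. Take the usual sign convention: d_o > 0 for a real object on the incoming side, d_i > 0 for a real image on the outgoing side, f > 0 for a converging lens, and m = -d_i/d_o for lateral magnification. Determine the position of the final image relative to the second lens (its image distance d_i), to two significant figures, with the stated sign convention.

Lens 1: 1/d_i1 = 1/f_1 - 1/d_o1 = 1/4.5 - 1/3.5 = -0.06349 cm^-1, so d_i1 = -15.750 cm.
With d_i1 < 0 the first image is virtual and lies on the object side; the object distance for lens 2 is d_o2 = 41 - (-15.750) = 56.750 cm.
Lens 2: 1/d_i2 = 1/f_2 - 1/d_o2 = 1/(-8.5) - 1/(56.750) = -0.13527 cm^-1, so d_i2 = -7.393 cm.

-7.4 cm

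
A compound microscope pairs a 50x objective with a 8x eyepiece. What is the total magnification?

400

The overall magnification of a compound microscope is the product of the objective and eyepiece magnifications:
M = M_obj x M_eye = 50 x 8 = 400.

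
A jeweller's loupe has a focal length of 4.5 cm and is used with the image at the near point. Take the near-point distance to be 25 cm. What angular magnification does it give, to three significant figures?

M = 1 + D/f = 1 + 25/4.5 = 6.556.

6.56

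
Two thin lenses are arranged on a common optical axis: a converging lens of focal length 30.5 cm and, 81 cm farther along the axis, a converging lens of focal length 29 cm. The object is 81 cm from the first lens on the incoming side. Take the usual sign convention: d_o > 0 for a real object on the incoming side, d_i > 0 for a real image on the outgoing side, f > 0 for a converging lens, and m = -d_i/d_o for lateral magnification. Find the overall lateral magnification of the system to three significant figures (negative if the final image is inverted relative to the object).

5.69

Applying the thin-lens equation to the first lens, 1/30.5 = 1/81 + 1/d_i1, which gives d_i1 = 48.921 cm.
Its lateral magnification is m_1 = -d_i1/d_o1 = -(48.921)/81 = -0.6040.
Object distance for lens 2: d_o2 = 81 - 48.921 = 32.079 cm.
Applying the thin-lens equation again with f_2 = 29 cm and d_o2 = 32.079 cm gives d_i2 = 302.122 cm.
m_2 = -(302.122)/(32.079) = -9.4180.
The system's lateral magnification is m_1 m_2 = (-0.6040)(-9.4180) = 5.6881.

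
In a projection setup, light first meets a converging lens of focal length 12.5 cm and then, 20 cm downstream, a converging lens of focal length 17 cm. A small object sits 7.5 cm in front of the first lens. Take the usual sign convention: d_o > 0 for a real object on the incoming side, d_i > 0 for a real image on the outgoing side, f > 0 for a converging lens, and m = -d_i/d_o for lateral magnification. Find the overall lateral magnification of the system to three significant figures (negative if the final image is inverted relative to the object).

-1.95

Lens 1: 1/d_i1 = 1/f_1 - 1/d_o1 = 1/12.5 - 1/7.5 = -0.05333 cm^-1, so d_i1 = -18.750 cm.
m_1 = -(-18.750)/7.5 = 2.5000.
With d_i1 < 0 the first image is virtual and lies on the object side; the object distance for lens 2 is d_o2 = 20 - (-18.750) = 38.750 cm.
Lens 2: 1/d_i2 = 1/f_2 - 1/d_o2 = 1/17 - 1/(38.750) = 0.03302 cm^-1, so d_i2 = 30.287 cm.
m_2 = -(30.287)/(38.750) = -0.7816.
Total m = m_1 x m_2 = (2.5000)(-0.7816) = -1.9540.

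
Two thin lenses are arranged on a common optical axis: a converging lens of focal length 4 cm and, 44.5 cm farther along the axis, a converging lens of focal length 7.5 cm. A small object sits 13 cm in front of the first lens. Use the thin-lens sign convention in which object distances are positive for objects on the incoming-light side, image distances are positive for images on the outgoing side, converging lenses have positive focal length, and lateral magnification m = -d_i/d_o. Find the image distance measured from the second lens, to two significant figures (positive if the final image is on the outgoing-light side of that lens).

First lens: d_i1 = 1/(1/4 - 1/13) = 5.778 cm.
That image sits 38.722 cm in front of the second lens, so d_o2 = 38.722 cm.
Second lens: d_i2 = 1/(1/7.5 - 1/(38.722)) = 9.302 cm.

9.3 cm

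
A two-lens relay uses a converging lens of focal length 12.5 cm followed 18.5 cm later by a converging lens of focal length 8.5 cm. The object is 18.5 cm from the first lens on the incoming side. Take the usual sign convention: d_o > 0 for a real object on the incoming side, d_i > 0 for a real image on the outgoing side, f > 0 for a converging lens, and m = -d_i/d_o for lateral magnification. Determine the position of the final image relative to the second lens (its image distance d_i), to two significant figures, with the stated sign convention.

Applying the thin-lens equation to the first lens, 1/12.5 = 1/18.5 + 1/d_i1, which gives d_i1 = 38.542 cm.
This image would form 38.542 cm past lens 1, i.e. 20.042 cm beyond lens 2, so it is a virtual object for lens 2: d_o2 = 18.5 - 38.542 = -20.042 cm.
Applying the thin-lens equation again with f_2 = 8.5 cm and d_o2 = -20.042 cm gives d_i2 = 5.969 cm.

6.0 cm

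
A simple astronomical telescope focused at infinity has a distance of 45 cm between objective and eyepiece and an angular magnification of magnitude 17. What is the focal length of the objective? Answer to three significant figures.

42.5 cm

In normal adjustment the tube length equals f_obj + f_eye and |M| = f_obj/f_eye.
So f_obj = 17 f_eye and 17 f_eye + f_eye = 45 cm, giving f_eye = 45/18 = 2.500 cm and f_obj = 42.500 cm.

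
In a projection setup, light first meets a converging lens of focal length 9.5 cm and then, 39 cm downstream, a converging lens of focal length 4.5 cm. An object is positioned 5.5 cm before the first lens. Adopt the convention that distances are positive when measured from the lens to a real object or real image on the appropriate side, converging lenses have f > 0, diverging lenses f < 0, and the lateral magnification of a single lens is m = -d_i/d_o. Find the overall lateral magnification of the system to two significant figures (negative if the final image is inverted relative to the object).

Lens 1: 1/d_i1 = 1/f_1 - 1/d_o1 = 1/9.5 - 1/5.5 = -0.07656 cm^-1, so d_i1 = -13.062 cm.
m_1 = -(-13.062)/5.5 = 2.3750.
With d_i1 < 0 the first image is virtual and lies on the object side; the object distance for lens 2 is d_o2 = 39 - (-13.062) = 52.062 cm.
Lens 2: 1/d_i2 = 1/f_2 - 1/d_o2 = 1/4.5 - 1/(52.062) = 0.20301 cm^-1, so d_i2 = 4.926 cm.
m_2 = -(4.926)/(52.062) = -0.0946.
Total m = m_1 x m_2 = (2.3750)(-0.0946) = -0.2247.

-0.22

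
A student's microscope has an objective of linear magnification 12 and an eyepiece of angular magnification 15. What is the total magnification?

180

The overall magnification of a compound microscope is the product of the objective and eyepiece magnifications:
M = M_obj x M_eye = 12 x 15 = 180.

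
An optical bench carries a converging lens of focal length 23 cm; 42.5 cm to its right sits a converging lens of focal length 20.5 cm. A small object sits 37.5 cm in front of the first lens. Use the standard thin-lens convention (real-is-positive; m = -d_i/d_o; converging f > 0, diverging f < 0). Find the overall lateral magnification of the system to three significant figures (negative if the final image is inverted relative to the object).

-0.868

Lens 1: 1/d_i1 = 1/f_1 - 1/d_o1 = 1/23 - 1/37.5 = 0.01681 cm^-1, so d_i1 = 59.483 cm.
m_1 = -(59.483)/37.5 = -1.5862.
Since 59.483 cm > 42.5 cm, the first image lies past the second lens and serves as a virtual object: d_o2 = L - d_i1 = -16.983 cm.
Lens 2: 1/d_i2 = 1/f_2 - 1/d_o2 = 1/20.5 - 1/(-16.983) = 0.10766 cm^-1, so d_i2 = 9.288 cm.
m_2 = -(9.288)/(-16.983) = 0.5469.
The system's lateral magnification is m_1 m_2 = (-1.5862)(0.5469) = -0.8675.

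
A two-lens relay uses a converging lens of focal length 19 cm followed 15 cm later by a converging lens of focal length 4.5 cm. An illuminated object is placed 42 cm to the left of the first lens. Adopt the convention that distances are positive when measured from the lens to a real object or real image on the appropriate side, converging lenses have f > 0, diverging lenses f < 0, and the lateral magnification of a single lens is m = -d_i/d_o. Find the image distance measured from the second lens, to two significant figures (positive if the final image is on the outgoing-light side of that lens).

First lens: d_i1 = 1/(1/19 - 1/42) = 34.696 cm.
This image would form 34.696 cm past lens 1, i.e. 19.696 cm beyond lens 2, so it is a virtual object for lens 2: d_o2 = 15 - 34.696 = -19.696 cm.
Second lens: d_i2 = 1/(1/4.5 - 1/(-19.696)) = 3.663 cm.

3.7 cm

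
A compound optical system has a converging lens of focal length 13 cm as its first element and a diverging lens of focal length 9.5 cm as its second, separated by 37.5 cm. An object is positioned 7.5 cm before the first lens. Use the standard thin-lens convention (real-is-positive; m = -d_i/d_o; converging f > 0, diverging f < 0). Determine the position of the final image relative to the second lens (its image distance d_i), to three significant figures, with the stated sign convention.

-8.11 cm

First lens: d_i1 = 1/(1/13 - 1/7.5) = -17.727 cm.
With d_i1 < 0 the first image is virtual and lies on the object side; the object distance for lens 2 is d_o2 = 37.5 - (-17.727) = 55.227 cm.
Second lens: d_i2 = 1/(1/(-9.5) - 1/(55.227)) = -8.106 cm.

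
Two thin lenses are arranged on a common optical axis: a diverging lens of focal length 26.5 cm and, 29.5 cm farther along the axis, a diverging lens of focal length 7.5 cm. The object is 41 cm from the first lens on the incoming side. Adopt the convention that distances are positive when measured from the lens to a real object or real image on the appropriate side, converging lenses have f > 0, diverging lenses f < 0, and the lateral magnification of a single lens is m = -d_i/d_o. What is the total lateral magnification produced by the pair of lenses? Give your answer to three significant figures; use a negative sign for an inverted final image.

First lens: d_i1 = 1/(1/(-26.5) - 1/41) = -16.096 cm.
m_1 = -(-16.096)/41 = 0.3926.
The intermediate image is virtual, 16.096 cm to the left of lens 1, so d_o2 = L - d_i1 = 29.5 - (-16.096) = 45.596 cm.
Second lens: d_i2 = 1/(1/(-7.5) - 1/(45.596)) = -6.441 cm.
m_2 = -(-6.441)/(45.596) = 0.1413.
Total m = m_1 x m_2 = (0.3926)(0.1413) = 0.0555.

0.0555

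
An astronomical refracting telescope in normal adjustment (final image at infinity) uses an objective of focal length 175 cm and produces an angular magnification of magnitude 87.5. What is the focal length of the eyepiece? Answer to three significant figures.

|M| = f_obj/f_eye, so f_eye = f_obj/|M| = 175/87.5 = 2.000 cm.

2.00 cm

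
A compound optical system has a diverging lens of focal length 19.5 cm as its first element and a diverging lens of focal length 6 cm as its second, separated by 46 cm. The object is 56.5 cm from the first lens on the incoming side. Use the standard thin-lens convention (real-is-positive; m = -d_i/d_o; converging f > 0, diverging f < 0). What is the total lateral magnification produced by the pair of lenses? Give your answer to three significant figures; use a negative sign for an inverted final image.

Applying the thin-lens equation to the first lens, 1/(-19.5) = 1/56.5 + 1/d_i1, which gives d_i1 = -14.497 cm.
Its lateral magnification is m_1 = -d_i1/d_o1 = -(-14.497)/56.5 = 0.2566.
The intermediate image is virtual, 14.497 cm to the left of lens 1, so d_o2 = L - d_i1 = 46 - (-14.497) = 60.497 cm.
Applying the thin-lens equation again with f_2 = -6 cm and d_o2 = 60.497 cm gives d_i2 = -5.459 cm.
m_2 = -(-5.459)/(60.497) = 0.0902.
The system's lateral magnification is m_1 m_2 = (0.2566)(0.0902) = 0.0232.

0.0232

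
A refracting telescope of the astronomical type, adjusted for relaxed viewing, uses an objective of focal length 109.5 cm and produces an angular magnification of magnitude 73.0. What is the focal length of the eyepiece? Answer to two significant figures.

1.5 cm

|M| = f_obj/f_eye, so f_eye = f_obj/|M| = 109.5/73.0 = 1.500 cm.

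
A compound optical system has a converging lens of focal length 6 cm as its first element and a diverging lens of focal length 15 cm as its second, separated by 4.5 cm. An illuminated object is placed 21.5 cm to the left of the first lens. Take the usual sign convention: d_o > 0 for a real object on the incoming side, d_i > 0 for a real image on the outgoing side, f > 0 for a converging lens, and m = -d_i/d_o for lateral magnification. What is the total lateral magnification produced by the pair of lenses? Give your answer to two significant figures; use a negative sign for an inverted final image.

First lens: d_i1 = 1/(1/6 - 1/21.5) = 8.323 cm.
m_1 = -(8.323)/21.5 = -0.3871.
This image would form 8.323 cm past lens 1, i.e. 3.823 cm beyond lens 2, so it is a virtual object for lens 2: d_o2 = 4.5 - 8.323 = -3.823 cm.
Second lens: d_i2 = 1/(1/(-15) - 1/(-3.823)) = 5.130 cm.
m_2 = -(5.130)/(-3.823) = 1.3420.
The system's lateral magnification is m_1 m_2 = (-0.3871)(1.3420) = -0.5195.

-0.52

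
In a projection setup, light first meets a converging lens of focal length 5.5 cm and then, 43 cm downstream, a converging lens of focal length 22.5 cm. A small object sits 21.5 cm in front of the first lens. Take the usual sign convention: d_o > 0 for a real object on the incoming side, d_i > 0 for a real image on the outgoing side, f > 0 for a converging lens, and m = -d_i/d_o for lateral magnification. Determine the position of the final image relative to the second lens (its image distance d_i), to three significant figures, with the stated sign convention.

Lens 1: 1/d_i1 = 1/f_1 - 1/d_o1 = 1/5.5 - 1/21.5 = 0.13531 cm^-1, so d_i1 = 7.391 cm.
That image sits 35.609 cm in front of the second lens, so d_o2 = 35.609 cm.
Lens 2: 1/d_i2 = 1/f_2 - 1/d_o2 = 1/22.5 - 1/(35.609) = 0.01636 cm^-1, so d_i2 = 61.117 cm.

61.1 cm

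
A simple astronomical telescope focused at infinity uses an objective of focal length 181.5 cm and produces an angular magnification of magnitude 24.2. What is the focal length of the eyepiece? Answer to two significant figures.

|M| = f_obj/f_eye, so f_eye = f_obj/|M| = 181.5/24.2 = 7.500 cm.

7.5 cm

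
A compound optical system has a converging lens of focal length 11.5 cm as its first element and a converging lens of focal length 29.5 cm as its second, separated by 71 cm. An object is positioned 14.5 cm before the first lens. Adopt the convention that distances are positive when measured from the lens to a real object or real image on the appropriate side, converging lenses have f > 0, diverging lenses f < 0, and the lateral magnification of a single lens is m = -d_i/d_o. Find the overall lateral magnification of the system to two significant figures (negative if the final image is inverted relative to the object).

-8.0

First lens: d_i1 = 1/(1/11.5 - 1/14.5) = 55.583 cm.
m_1 = -(55.583)/14.5 = -3.8333.
Object distance for lens 2: d_o2 = 71 - 55.583 = 15.417 cm.
Second lens: d_i2 = 1/(1/29.5 - 1/(15.417)) = -32.293 cm.
m_2 = -(-32.293)/(15.417) = 2.0947.
The system's lateral magnification is m_1 m_2 = (-3.8333)(2.0947) = -8.0296.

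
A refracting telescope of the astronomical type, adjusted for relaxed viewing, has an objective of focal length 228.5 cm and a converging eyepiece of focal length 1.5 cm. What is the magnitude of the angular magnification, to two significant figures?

150

|M| = f_obj/|f_eye| = 228.5/1.5 = 152.333.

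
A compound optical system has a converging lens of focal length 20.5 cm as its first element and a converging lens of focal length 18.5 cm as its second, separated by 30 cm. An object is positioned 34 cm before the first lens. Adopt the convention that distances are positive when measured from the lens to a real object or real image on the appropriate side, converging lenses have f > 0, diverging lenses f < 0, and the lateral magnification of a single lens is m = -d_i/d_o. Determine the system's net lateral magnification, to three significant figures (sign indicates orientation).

-0.700

Lens 1: 1/d_i1 = 1/f_1 - 1/d_o1 = 1/20.5 - 1/34 = 0.01937 cm^-1, so d_i1 = 51.630 cm.
m_1 = -(51.630)/34 = -1.5185.
This image would form 51.630 cm past lens 1, i.e. 21.630 cm beyond lens 2, so it is a virtual object for lens 2: d_o2 = 30 - 51.630 = -21.630 cm.
Lens 2: 1/d_i2 = 1/f_2 - 1/d_o2 = 1/18.5 - 1/(-21.630) = 0.10029 cm^-1, so d_i2 = 9.971 cm.
m_2 = -(9.971)/(-21.630) = 0.4610.
Total m = m_1 x m_2 = (-1.5185)(0.4610) = -0.7000.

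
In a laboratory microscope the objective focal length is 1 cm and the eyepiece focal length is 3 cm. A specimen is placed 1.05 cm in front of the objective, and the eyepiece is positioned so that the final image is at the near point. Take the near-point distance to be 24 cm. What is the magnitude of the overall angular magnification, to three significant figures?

180

Objective: 1/d_i = 1/f_obj - 1/d_o = 1/1 - 1/1.05 = 0.04762 cm^-1, so d_i = 21.000 cm.
m_obj = -d_i/d_o = -21.000/1.05 = -20.000.
Eyepiece angular magnification (image at near point): M_eye = 1 + D/f_e = 1 + 24/3 = 9.000.
Overall M = m_obj x M_eye = (-20.000)(9.000) = -180.00.
|M| = 180.00.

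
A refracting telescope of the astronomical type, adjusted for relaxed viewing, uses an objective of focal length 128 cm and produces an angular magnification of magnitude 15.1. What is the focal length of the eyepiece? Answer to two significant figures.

8.5 cm

|M| = f_obj/f_eye, so f_eye = f_obj/|M| = 128/15.1 = 8.477 cm.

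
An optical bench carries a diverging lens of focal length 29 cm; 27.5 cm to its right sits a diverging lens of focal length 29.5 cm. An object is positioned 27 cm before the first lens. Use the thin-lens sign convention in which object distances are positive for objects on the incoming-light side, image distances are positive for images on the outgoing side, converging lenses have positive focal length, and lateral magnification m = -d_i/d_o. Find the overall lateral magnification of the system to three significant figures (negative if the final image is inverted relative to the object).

Applying the thin-lens equation to the first lens, 1/(-29) = 1/27 + 1/d_i1, which gives d_i1 = -13.982 cm.
Its lateral magnification is m_1 = -d_i1/d_o1 = -(-13.982)/27 = 0.5179.
The intermediate image is virtual, 13.982 cm to the left of lens 1, so d_o2 = L - d_i1 = 27.5 - (-13.982) = 41.482 cm.
Applying the thin-lens equation again with f_2 = -29.5 cm and d_o2 = 41.482 cm gives d_i2 = -17.240 cm.
m_2 = -(-17.240)/(41.482) = 0.4156.
The system's lateral magnification is m_1 m_2 = (0.5179)(0.4156) = 0.2152.

0.215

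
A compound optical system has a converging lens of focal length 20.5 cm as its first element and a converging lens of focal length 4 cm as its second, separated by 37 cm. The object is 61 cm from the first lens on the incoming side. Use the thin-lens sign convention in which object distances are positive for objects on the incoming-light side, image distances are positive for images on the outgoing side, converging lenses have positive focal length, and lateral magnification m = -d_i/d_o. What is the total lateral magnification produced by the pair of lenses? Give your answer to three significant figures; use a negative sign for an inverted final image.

0.953

Applying the thin-lens equation to the first lens, 1/20.5 = 1/61 + 1/d_i1, which gives d_i1 = 30.877 cm.
Its lateral magnification is m_1 = -d_i1/d_o1 = -(30.877)/61 = -0.5062.
The intermediate image is 30.877 cm to the right of lens 1, so d_o2 = L - d_i1 = 37 - 30.877 = 6.123 cm.
Applying the thin-lens equation again with f_2 = 4 cm and d_o2 = 6.123 cm gives d_i2 = 11.535 cm.
m_2 = -(11.535)/(6.123) = -1.8837.
Total m = m_1 x m_2 = (-0.5062)(-1.8837) = 0.9535.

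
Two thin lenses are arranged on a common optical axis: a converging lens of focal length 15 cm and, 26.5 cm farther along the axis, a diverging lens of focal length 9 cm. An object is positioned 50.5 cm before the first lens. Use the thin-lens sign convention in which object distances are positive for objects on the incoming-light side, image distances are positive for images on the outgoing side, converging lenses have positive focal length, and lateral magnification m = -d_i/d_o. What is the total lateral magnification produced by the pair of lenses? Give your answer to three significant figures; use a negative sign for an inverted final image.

-0.269

First lens: d_i1 = 1/(1/15 - 1/50.5) = 21.338 cm.
m_1 = -(21.338)/50.5 = -0.4225.
The intermediate image is 21.338 cm to the right of lens 1, so d_o2 = L - d_i1 = 26.5 - 21.338 = 5.162 cm.
Second lens: d_i2 = 1/(1/(-9) - 1/(5.162)) = -3.280 cm.
m_2 = -(-3.280)/(5.162) = 0.6355.
Overall magnification: m = m_1 m_2 = -0.2685.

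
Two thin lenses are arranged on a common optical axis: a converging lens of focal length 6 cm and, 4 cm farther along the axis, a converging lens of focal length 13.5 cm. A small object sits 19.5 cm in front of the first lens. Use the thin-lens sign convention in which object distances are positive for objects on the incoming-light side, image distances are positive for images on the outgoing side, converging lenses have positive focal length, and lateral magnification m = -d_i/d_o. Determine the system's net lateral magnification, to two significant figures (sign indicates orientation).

Applying the thin-lens equation to the first lens, 1/6 = 1/19.5 + 1/d_i1, which gives d_i1 = 8.667 cm.
Its lateral magnification is m_1 = -d_i1/d_o1 = -(8.667)/19.5 = -0.4444.
This image would form 8.667 cm past lens 1, i.e. 4.667 cm beyond lens 2, so it is a virtual object for lens 2: d_o2 = 4 - 8.667 = -4.667 cm.
Applying the thin-lens equation again with f_2 = 13.5 cm and d_o2 = -4.667 cm gives d_i2 = 3.468 cm.
m_2 = -(3.468)/(-4.667) = 0.7431.
The system's lateral magnification is m_1 m_2 = (-0.4444)(0.7431) = -0.3303.

-0.33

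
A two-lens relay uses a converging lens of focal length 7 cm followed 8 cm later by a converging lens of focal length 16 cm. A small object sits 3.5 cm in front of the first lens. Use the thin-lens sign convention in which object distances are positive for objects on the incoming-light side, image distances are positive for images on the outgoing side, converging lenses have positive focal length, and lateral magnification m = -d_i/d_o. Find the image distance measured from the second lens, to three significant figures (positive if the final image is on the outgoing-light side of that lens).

Applying the thin-lens equation to the first lens, 1/7 = 1/3.5 + 1/d_i1, which gives d_i1 = -7.000 cm.
With d_i1 < 0 the first image is virtual and lies on the object side; the object distance for lens 2 is d_o2 = 8 - (-7.000) = 15.000 cm.
Applying the thin-lens equation again with f_2 = 16 cm and d_o2 = 15.000 cm gives d_i2 = -240.000 cm.

-240 cm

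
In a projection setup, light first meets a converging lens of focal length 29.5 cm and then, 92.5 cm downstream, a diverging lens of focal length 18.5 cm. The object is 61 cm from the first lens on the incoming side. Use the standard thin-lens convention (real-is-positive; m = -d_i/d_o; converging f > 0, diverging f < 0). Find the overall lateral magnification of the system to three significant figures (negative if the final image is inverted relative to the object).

First lens: d_i1 = 1/(1/29.5 - 1/61) = 57.127 cm.
m_1 = -(57.127)/61 = -0.9365.
Object distance for lens 2: d_o2 = 92.5 - 57.127 = 35.373 cm.
Second lens: d_i2 = 1/(1/(-18.5) - 1/(35.373)) = -12.147 cm.
m_2 = -(-12.147)/(35.373) = 0.3434.
Overall magnification: m = m_1 m_2 = -0.3216.

-0.322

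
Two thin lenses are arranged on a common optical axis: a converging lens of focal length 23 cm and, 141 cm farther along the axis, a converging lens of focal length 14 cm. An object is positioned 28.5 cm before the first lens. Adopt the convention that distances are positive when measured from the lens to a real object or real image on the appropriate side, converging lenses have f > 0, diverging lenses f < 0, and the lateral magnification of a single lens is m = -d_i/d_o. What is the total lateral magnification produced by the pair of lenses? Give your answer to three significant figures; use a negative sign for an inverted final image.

Applying the thin-lens equation to the first lens, 1/23 = 1/28.5 + 1/d_i1, which gives d_i1 = 119.182 cm.
Its lateral magnification is m_1 = -d_i1/d_o1 = -(119.182)/28.5 = -4.1818.
That image sits 21.818 cm in front of the second lens, so d_o2 = 21.818 cm.
Applying the thin-lens equation again with f_2 = 14 cm and d_o2 = 21.818 cm gives d_i2 = 39.070 cm.
m_2 = -(39.070)/(21.818) = -1.7907.
The system's lateral magnification is m_1 m_2 = (-4.1818)(-1.7907) = 7.4884.

7.49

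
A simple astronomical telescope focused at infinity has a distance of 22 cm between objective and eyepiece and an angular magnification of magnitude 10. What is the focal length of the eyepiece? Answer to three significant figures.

In normal adjustment the tube length equals f_obj + f_eye and |M| = f_obj/f_eye.
So f_obj = 10 f_eye and 10 f_eye + f_eye = 22 cm, giving f_eye = 22/11 = 2.000 cm and f_obj = 20.000 cm.

2.00 cm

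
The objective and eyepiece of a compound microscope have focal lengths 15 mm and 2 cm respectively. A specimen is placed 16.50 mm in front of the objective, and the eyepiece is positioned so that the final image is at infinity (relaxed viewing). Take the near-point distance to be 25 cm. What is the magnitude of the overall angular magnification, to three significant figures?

125

Convert to cm: f_obj = 15 mm = 1.5 cm; d_o = 16.50 mm = 1.65 cm.
Objective: 1/d_i = 1/f_obj - 1/d_o = 1/1.5 - 1/1.65 = 0.06061 cm^-1, so d_i = 16.500 cm.
m_obj = -d_i/d_o = -16.500/1.65 = -10.000.
Eyepiece angular magnification (image at infinity): M_eye = D/f_e = 25/2 = 12.500.
Overall M = m_obj x M_eye = (-10.000)(12.500) = -125.00.
|M| = 125.00.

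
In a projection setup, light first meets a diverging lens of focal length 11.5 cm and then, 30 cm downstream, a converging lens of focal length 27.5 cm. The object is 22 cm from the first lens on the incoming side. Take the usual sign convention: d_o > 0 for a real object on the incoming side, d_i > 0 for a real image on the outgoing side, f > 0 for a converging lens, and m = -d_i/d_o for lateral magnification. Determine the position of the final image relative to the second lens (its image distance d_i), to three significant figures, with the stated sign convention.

Applying the thin-lens equation to the first lens, 1/(-11.5) = 1/22 + 1/d_i1, which gives d_i1 = -7.552 cm.
With d_i1 < 0 the first image is virtual and lies on the object side; the object distance for lens 2 is d_o2 = 30 - (-7.552) = 37.552 cm.
Applying the thin-lens equation again with f_2 = 27.5 cm and d_o2 = 37.552 cm gives d_i2 = 102.732 cm.

103 cm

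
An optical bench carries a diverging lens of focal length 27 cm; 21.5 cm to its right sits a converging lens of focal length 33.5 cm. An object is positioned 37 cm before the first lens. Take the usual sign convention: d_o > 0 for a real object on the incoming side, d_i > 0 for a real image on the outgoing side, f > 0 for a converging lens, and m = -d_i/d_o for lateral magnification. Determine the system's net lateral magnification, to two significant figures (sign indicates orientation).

Applying the thin-lens equation to the first lens, 1/(-27) = 1/37 + 1/d_i1, which gives d_i1 = -15.609 cm.
Its lateral magnification is m_1 = -d_i1/d_o1 = -(-15.609)/37 = 0.4219.
With d_i1 < 0 the first image is virtual and lies on the object side; the object distance for lens 2 is d_o2 = 21.5 - (-15.609) = 37.109 cm.
Applying the thin-lens equation again with f_2 = 33.5 cm and d_o2 = 37.109 cm gives d_i2 = 344.426 cm.
m_2 = -(344.426)/(37.109) = -9.2814.
Total m = m_1 x m_2 = (0.4219)(-9.2814) = -3.9156.

-3.9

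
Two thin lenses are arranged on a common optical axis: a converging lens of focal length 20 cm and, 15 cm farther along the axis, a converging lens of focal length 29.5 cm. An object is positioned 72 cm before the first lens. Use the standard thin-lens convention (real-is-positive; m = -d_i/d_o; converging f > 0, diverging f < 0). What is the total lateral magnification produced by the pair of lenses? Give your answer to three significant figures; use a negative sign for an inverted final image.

Lens 1: 1/d_i1 = 1/f_1 - 1/d_o1 = 1/20 - 1/72 = 0.03611 cm^-1, so d_i1 = 27.692 cm.
m_1 = -(27.692)/72 = -0.3846.
This image would form 27.692 cm past lens 1, i.e. 12.692 cm beyond lens 2, so it is a virtual object for lens 2: d_o2 = 15 - 27.692 = -12.692 cm.
Lens 2: 1/d_i2 = 1/f_2 - 1/d_o2 = 1/29.5 - 1/(-12.692) = 0.11269 cm^-1, so d_i2 = 8.874 cm.
m_2 = -(8.874)/(-12.692) = 0.6992.
The system's lateral magnification is m_1 m_2 = (-0.3846)(0.6992) = -0.2689.

-0.269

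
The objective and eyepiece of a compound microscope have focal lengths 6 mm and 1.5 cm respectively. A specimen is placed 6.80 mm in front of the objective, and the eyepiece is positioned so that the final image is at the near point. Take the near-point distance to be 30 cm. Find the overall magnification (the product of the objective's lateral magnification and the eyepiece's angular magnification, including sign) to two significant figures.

-160

Convert to cm: f_obj = 6 mm = 0.6 cm; d_o = 6.80 mm = 0.68 cm.
Objective: 1/d_i = 1/f_obj - 1/d_o = 1/0.6 - 1/0.68 = 0.19608 cm^-1, so d_i = 5.100 cm.
m_obj = -d_i/d_o = -5.100/0.68 = -7.500.
Eyepiece angular magnification (image at near point): M_eye = 1 + D/f_e = 1 + 30/1.5 = 21.000.
Overall M = m_obj x M_eye = (-7.500)(21.000) = -157.50.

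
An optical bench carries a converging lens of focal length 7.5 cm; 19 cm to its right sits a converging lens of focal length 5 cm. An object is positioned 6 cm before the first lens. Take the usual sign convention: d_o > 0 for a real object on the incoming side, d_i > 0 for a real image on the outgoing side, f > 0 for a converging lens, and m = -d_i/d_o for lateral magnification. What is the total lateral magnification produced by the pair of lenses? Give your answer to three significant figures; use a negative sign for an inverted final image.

Lens 1: 1/d_i1 = 1/f_1 - 1/d_o1 = 1/7.5 - 1/6 = -0.03333 cm^-1, so d_i1 = -30.000 cm.
m_1 = -(-30.000)/6 = 5.0000.
With d_i1 < 0 the first image is virtual and lies on the object side; the object distance for lens 2 is d_o2 = 19 - (-30.000) = 49.000 cm.
Lens 2: 1/d_i2 = 1/f_2 - 1/d_o2 = 1/5 - 1/(49.000) = 0.17959 cm^-1, so d_i2 = 5.568 cm.
m_2 = -(5.568)/(49.000) = -0.1136.
The system's lateral magnification is m_1 m_2 = (5.0000)(-0.1136) = -0.5682.

-0.568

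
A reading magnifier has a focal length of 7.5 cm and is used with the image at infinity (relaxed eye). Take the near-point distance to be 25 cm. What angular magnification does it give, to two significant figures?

M = D/f = 25/7.5 = 3.333.

3.3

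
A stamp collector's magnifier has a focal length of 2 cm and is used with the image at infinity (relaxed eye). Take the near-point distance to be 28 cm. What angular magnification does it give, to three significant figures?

M = D/f = 28/2 = 14.000.

14.0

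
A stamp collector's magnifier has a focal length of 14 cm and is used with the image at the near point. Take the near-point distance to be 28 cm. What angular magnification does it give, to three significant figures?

M = 1 + D/f = 1 + 28/14 = 3.000.

3.00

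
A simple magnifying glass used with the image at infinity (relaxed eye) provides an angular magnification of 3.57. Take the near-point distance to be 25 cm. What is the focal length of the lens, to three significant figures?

7.00 cm

For the image at infinity, M = D/f.
f = D/M = 25/3.57 = 7.003 cm.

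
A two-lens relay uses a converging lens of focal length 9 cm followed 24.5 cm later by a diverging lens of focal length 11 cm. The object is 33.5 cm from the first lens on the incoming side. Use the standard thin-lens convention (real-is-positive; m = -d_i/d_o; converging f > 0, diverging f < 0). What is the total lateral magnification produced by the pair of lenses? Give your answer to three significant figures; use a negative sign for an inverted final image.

-0.174

Lens 1: 1/d_i1 = 1/f_1 - 1/d_o1 = 1/9 - 1/33.5 = 0.08126 cm^-1, so d_i1 = 12.306 cm.
m_1 = -(12.306)/33.5 = -0.3673.
The intermediate image is 12.306 cm to the right of lens 1, so d_o2 = L - d_i1 = 24.5 - 12.306 = 12.194 cm.
Lens 2: 1/d_i2 = 1/f_2 - 1/d_o2 = 1/(-11) - 1/(12.194) = -0.17292 cm^-1, so d_i2 = -5.783 cm.
m_2 = -(-5.783)/(12.194) = 0.4743.
The system's lateral magnification is m_1 m_2 = (-0.3673)(0.4743) = -0.1742.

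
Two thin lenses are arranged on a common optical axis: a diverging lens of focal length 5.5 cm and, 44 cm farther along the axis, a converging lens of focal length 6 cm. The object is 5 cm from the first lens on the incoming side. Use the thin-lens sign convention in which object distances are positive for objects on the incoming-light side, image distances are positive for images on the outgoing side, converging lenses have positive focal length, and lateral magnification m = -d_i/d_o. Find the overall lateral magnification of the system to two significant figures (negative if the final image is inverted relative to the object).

-0.077

Applying the thin-lens equation to the first lens, 1/(-5.5) = 1/5 + 1/d_i1, which gives d_i1 = -2.619 cm.
Its lateral magnification is m_1 = -d_i1/d_o1 = -(-2.619)/5 = 0.5238.
The intermediate image is virtual, 2.619 cm to the left of lens 1, so d_o2 = L - d_i1 = 44 - (-2.619) = 46.619 cm.
Applying the thin-lens equation again with f_2 = 6 cm and d_o2 = 46.619 cm gives d_i2 = 6.886 cm.
m_2 = -(6.886)/(46.619) = -0.1477.
The system's lateral magnification is m_1 m_2 = (0.5238)(-0.1477) = -0.0774.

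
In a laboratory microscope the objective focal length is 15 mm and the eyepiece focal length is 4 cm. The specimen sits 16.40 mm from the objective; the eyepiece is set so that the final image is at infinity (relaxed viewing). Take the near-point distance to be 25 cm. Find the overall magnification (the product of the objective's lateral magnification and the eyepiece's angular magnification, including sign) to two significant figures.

Convert to cm: f_obj = 15 mm = 1.5 cm; d_o = 16.40 mm = 1.64 cm.
Objective: 1/d_i = 1/f_obj - 1/d_o = 1/1.5 - 1/1.64 = 0.05691 cm^-1, so d_i = 17.571 cm.
m_obj = -d_i/d_o = -17.571/1.64 = -10.714.
Eyepiece angular magnification (image at infinity): M_eye = D/f_e = 25/4 = 6.250.
Overall M = m_obj x M_eye = (-10.714)(6.250) = -66.96.

-67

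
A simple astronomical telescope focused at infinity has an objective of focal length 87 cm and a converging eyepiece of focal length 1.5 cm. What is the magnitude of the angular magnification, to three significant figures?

58.0

|M| = f_obj/|f_eye| = 87/1.5 = 58.000.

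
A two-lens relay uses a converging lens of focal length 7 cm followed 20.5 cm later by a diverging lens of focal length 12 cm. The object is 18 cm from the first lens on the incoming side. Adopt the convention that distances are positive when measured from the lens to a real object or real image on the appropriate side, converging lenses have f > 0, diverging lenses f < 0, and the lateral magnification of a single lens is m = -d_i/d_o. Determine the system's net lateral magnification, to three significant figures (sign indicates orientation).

-0.363

First lens: d_i1 = 1/(1/7 - 1/18) = 11.455 cm.
m_1 = -(11.455)/18 = -0.6364.
Object distance for lens 2: d_o2 = 20.5 - 11.455 = 9.045 cm.
Second lens: d_i2 = 1/(1/(-12) - 1/(9.045)) = -5.158 cm.
m_2 = -(-5.158)/(9.045) = 0.5702.
Total m = m_1 x m_2 = (-0.6364)(0.5702) = -0.3629.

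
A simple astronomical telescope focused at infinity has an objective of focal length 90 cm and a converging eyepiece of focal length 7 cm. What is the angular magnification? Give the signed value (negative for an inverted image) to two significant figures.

-13

M = -f_obj/f_eye = -90/(7) = -12.857.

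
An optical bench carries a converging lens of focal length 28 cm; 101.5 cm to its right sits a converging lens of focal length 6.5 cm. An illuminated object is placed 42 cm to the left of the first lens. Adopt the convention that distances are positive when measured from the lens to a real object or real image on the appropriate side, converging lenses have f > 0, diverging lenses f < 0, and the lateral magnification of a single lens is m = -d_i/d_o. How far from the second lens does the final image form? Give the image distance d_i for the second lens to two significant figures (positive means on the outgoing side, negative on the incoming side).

10 cm

Applying the thin-lens equation to the first lens, 1/28 = 1/42 + 1/d_i1, which gives d_i1 = 84.000 cm.
Object distance for lens 2: d_o2 = 101.5 - 84.000 = 17.500 cm.
Applying the thin-lens equation again with f_2 = 6.5 cm and d_o2 = 17.500 cm gives d_i2 = 10.341 cm.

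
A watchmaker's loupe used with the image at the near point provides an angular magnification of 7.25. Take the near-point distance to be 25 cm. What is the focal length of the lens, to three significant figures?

4.00 cm

For the image at the near point, M = 1 + D/f.
f = D/(M - 1) = 25/(7.25 - 1) = 4.000 cm.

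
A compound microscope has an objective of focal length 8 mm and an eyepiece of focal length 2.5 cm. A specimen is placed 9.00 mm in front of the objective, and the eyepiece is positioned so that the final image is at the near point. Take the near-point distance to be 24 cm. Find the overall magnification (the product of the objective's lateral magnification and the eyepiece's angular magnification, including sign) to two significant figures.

-85

Convert to cm: f_obj = 8 mm = 0.8 cm; d_o = 9.00 mm = 0.90 cm.
Objective: 1/d_i = 1/f_obj - 1/d_o = 1/0.8 - 1/0.90 = 0.13889 cm^-1, so d_i = 7.200 cm.
m_obj = -d_i/d_o = -7.200/0.90 = -8.000.
Eyepiece angular magnification (image at near point): M_eye = 1 + D/f_e = 1 + 24/2.5 = 10.600.
Overall M = m_obj x M_eye = (-8.000)(10.600) = -84.80.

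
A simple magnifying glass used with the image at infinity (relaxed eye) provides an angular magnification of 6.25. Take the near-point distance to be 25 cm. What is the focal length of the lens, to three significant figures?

For the image at infinity, M = D/f.
f = D/M = 25/6.25 = 4.000 cm.

4.00 cm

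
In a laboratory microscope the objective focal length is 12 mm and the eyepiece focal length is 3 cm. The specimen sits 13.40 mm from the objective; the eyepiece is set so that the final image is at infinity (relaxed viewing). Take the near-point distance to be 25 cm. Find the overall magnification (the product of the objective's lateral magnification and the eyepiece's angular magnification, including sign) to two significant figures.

Convert to cm: f_obj = 12 mm = 1.2 cm; d_o = 13.40 mm = 1.34 cm.
Objective: 1/d_i = 1/f_obj - 1/d_o = 1/1.2 - 1/1.34 = 0.08706 cm^-1, so d_i = 11.486 cm.
m_obj = -d_i/d_o = -11.486/1.34 = -8.571.
Eyepiece angular magnification (image at infinity): M_eye = D/f_e = 25/3 = 8.333.
Overall M = m_obj x M_eye = (-8.571)(8.333) = -71.43.

-71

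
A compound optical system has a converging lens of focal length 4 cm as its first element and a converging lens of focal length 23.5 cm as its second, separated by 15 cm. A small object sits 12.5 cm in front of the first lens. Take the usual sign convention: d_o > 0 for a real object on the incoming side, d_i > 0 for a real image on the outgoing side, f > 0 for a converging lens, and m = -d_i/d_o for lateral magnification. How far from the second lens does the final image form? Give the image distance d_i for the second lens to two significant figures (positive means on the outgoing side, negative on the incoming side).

-15 cm

First lens: d_i1 = 1/(1/4 - 1/12.5) = 5.882 cm.
The intermediate image is 5.882 cm to the right of lens 1, so d_o2 = L - d_i1 = 15 - 5.882 = 9.118 cm.
Second lens: d_i2 = 1/(1/23.5 - 1/(9.118)) = -14.898 cm.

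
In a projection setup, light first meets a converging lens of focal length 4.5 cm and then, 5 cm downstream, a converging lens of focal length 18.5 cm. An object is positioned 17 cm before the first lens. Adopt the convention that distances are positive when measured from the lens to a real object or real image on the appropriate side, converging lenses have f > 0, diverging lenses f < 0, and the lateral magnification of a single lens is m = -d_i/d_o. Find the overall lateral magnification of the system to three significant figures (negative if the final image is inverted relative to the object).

-0.339

Applying the thin-lens equation to the first lens, 1/4.5 = 1/17 + 1/d_i1, which gives d_i1 = 6.120 cm.
Its lateral magnification is m_1 = -d_i1/d_o1 = -(6.120)/17 = -0.3600.
This image would form 6.120 cm past lens 1, i.e. 1.120 cm beyond lens 2, so it is a virtual object for lens 2: d_o2 = 5 - 6.120 = -1.120 cm.
Applying the thin-lens equation again with f_2 = 18.5 cm and d_o2 = -1.120 cm gives d_i2 = 1.056 cm.
m_2 = -(1.056)/(-1.120) = 0.9429.
Overall magnification: m = m_1 m_2 = -0.3394.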